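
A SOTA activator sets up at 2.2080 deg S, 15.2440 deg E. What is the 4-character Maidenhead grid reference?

JI77

Offset from 180°W / 90°S: lon 195.24°, lat 87.79°.
Field: 195.24/20 → 9 → J, 87.79/10 → 8 → I; chars JI.
Square: 15.24/2 → 7, 7.79/1 → 7; chars 77.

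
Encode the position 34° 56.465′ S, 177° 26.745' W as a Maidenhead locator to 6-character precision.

Add 180° to longitude and 90° to latitude: 2.5542, 55.0589.
Field (20°×10°, letters A–R): 2.5542/20 → 0 → A, 55.0589/10 → 5 → F; chars AF.
Square (2°×1°, digits 0–9): 2.5542/2 → 1, 5.0589/1 → 5; chars 15.
Subsquare (5′×2.5′, letters a–x): 0.5542/0.0833333 → 6 → g, 0.0589/0.0416667 → 1 → b; chars gb.

AF15gb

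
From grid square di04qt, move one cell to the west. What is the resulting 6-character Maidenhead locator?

Longitude subsquare q = 16; −1 → 15 = p.
The latitude characters are unchanged.

DI04pt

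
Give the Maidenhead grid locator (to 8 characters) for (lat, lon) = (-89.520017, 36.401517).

Add 180° to longitude and 90° to latitude: 216.40152, 0.47998.
Field: 216.40152/20 → 10 → K, 0.47998/10 → 0 → A; chars KA.
Square: 16.40152/2 → 8, 0.47998/1 → 0; chars 80.
Subsquare: 0.40152/0.0833333 → 4 → e, 0.47998/0.0416667 → 11 → l; chars el.
Extended square: 0.06818/0.00833333 → 8, 0.02165/0.00416667 → 5; chars 85.

KA80el85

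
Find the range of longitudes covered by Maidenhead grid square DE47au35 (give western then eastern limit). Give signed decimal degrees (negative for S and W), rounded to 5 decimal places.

-111.97500, -111.96667

Field D=3, E=4: +3·20° lon, +4·10° lat → SW at lon -120°, lat -50°.
Square 4, 7: +4·2° lon, +7·1° lat → SW at lon -112°, lat -43°.
Subsquare a=0, u=20: +0·0.0833333° lon, +20·0.0416667° lat → SW at lon -112°, lat -42.1667°.
Extended square 3, 5: +3·0.00833333° lon, +5·0.00416667° lat → SW at lon -111.975°, lat -42.1458°.
Cell spans 0.00833333° lon × 0.00416667° lat.
west -111.97500, east -111.96667.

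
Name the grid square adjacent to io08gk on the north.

Latitude subsquare k = 10; +1 → 11 = l.
The longitude characters are unchanged.

IO08gl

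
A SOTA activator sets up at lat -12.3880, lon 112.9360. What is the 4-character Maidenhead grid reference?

OH67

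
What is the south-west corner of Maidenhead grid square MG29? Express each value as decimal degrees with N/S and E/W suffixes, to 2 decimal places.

Field M=12, G=6: +12·20° lon, +6·10° lat → SW at lon 60°, lat -30°.
Square 2, 9: +2·2° lon, +9·1° lat → SW at lon 64°, lat -21°.
latitude 21.00° S, longitude 64.00° E.

21.00° S, 64.00° E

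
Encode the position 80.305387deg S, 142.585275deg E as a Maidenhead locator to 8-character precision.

QA19hq06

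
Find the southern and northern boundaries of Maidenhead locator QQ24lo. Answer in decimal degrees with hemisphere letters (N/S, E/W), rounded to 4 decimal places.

74.5833° N, 74.6250° N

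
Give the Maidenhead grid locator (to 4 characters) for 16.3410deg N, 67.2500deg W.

Add 180° to longitude and 90° to latitude: 112.75, 106.34.
Field: lon ⌊112.75/20⌋ = 5 → F; lat ⌊106.34/10⌋ = 10 → K.
Square: lon ⌊12.75/2⌋ = 6; lat ⌊6.34/1⌋ = 6.

FK66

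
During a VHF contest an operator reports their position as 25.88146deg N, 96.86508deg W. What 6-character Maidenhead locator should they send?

EL15nv

Offset from 180°W / 90°S: lon 83.1349°, lat 115.8815°.
Field (20°×10°, letters A–R): lon ⌊83.1349/20⌋ = 4 → E; lat ⌊115.8815/10⌋ = 11 → L.
Square (2°×1°, digits 0–9): lon ⌊3.1349/2⌋ = 1; lat ⌊5.8815/1⌋ = 5.
Subsquare (5′×2.5′, letters a–x): lon ⌊1.1349/0.0833333⌋ = 13 → n; lat ⌊0.8815/0.0416667⌋ = 21 → v.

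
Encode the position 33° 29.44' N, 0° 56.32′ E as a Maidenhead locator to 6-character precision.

JM03ll

Add 180° to longitude and 90° to latitude: 180.9387, 123.4907.
Field: 180.9387/20 → 9 → J, 123.4907/10 → 12 → M; chars JM.
Square: 0.9387/2 → 0, 3.4907/1 → 3; chars 03.
Subsquare: 0.9387/0.0833333 → 11 → l, 0.4907/0.0416667 → 11 → l; chars ll.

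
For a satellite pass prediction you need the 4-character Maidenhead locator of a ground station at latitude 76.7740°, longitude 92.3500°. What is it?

Offset from 180°W / 90°S: lon 272.35°, lat 166.77°.
Field: lon ⌊272.35/20⌋ = 13 → N; lat ⌊166.77/10⌋ = 16 → Q.
Square: lon ⌊12.35/2⌋ = 6; lat ⌊6.77/1⌋ = 6.

NQ66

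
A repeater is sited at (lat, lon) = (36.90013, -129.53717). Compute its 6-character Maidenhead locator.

Add 180° to longitude and 90° to latitude: 50.4628, 126.9001.
Field: lon ⌊50.4628/20⌋ = 2 → C; lat ⌊126.9001/10⌋ = 12 → M.
Square: lon ⌊10.4628/2⌋ = 5; lat ⌊6.9001/1⌋ = 6.
Subsquare: lon ⌊0.4628/0.0833333⌋ = 5 → f; lat ⌊0.9001/0.0416667⌋ = 21 → v.

CM56fv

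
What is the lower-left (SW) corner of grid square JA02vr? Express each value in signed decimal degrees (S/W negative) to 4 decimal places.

Field J=9, A=0: +9·20° lon, +0·10° lat → SW at lon 0°, lat -90°.
Square 0, 2: +0·2° lon, +2·1° lat → SW at lon 0°, lat -88°.
Subsquare v=21, r=17: +21·0.0833333° lon, +17·0.0416667° lat → SW at lon 1.75°, lat -87.2917°.
latitude -87.2917, longitude 1.7500.

-87.2917, 1.7500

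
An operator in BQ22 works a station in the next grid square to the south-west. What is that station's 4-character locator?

Longitude square 2; −1 → 1.
Latitude square 2; −1 → 1.

BQ11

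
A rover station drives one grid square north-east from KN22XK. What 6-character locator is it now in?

KN32al

Longitude subsquare x = 23; +1 → 24, wraps to 0 = a, carry into square.
Longitude square 2; +1 → 3.
Latitude subsquare k = 10; +1 → 11 = l.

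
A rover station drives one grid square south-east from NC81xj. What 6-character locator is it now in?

Longitude subsquare x = 23; +1 → 24, wraps to 0 = a, carry into square.
Longitude square 8; +1 → 9.
Latitude subsquare j = 9; −1 → 8 = i.

NC91ai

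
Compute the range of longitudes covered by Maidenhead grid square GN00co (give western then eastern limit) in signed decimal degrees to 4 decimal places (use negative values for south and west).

-59.8333, -59.7500

Field G=6, N=13: +6·20° lon, +13·10° lat → SW at lon -60°, lat 40°.
Square 0, 0: +0·2° lon, +0·1° lat → SW at lon -60°, lat 40°.
Subsquare c=2, o=14: +2·0.0833333° lon, +14·0.0416667° lat → SW at lon -59.8333°, lat 40.5833°.
Cell spans 0.0833333° lon × 0.0416667° lat.
west -59.8333, east -59.7500.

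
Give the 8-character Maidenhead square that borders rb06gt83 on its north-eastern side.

RB06gt94

Longitude extended square 8; +1 → 9.
Latitude extended square 3; +1 → 4.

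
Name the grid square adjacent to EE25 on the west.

Longitude square 2; −1 → 1.
The latitude characters are unchanged.

EE15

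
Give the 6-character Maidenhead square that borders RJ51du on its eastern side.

RJ51eu

Longitude subsquare d = 3; +1 → 4 = e.
The latitude characters are unchanged.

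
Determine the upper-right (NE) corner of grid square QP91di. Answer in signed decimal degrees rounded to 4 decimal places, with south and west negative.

61.3750, 158.3333

Field Q=16, P=15: +16·20° lon, +15·10° lat → SW at lon 140°, lat 60°.
Square 9, 1: +9·2° lon, +1·1° lat → SW at lon 158°, lat 61°.
Subsquare d=3, i=8: +3·0.0833333° lon, +8·0.0416667° lat → SW at lon 158.25°, lat 61.3333°.
Cell spans 0.0833333° lon × 0.0416667° lat. NE corner is SW corner plus one full cell.
latitude 61.3750, longitude 158.3333.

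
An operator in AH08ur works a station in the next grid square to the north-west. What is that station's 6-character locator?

Longitude subsquare u = 20; −1 → 19 = t.
Latitude subsquare r = 17; +1 → 18 = s.

AH08ts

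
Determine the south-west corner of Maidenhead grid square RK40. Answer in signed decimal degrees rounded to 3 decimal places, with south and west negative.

Field R=17, K=10: +17·20° lon, +10·10° lat → SW at lon 160°, lat 10°.
Square 4, 0: +4·2° lon, +0·1° lat → SW at lon 168°, lat 10°.
latitude 10.000, longitude 168.000.

10.000, 168.000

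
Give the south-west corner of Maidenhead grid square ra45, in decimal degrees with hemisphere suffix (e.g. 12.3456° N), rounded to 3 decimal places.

85.000° S, 168.000° E

Field R=17, A=0: +17·20° lon, +0·10° lat → SW at lon 160°, lat -90°.
Square 4, 5: +4·2° lon, +5·1° lat → SW at lon 168°, lat -85°.
latitude 85.000° S, longitude 168.000° E.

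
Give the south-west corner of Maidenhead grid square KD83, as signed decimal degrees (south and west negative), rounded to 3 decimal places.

Field K=10, D=3: +10·20° lon, +3·10° lat → SW at lon 20°, lat -60°.
Square 8, 3: +8·2° lon, +3·1° lat → SW at lon 36°, lat -57°.
latitude -57.000, longitude 36.000.

-57.000, 36.000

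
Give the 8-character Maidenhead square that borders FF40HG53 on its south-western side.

FF40hg42

Longitude extended square 5; −1 → 4.
Latitude extended square 3; −1 → 2.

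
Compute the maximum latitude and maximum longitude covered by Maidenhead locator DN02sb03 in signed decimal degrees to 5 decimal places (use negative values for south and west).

Field D=3, N=13: +3·20° lon, +13·10° lat → SW at lon -120°, lat 40°.
Square 0, 2: +0·2° lon, +2·1° lat → SW at lon -120°, lat 42°.
Subsquare s=18, b=1: +18·0.0833333° lon, +1·0.0416667° lat → SW at lon -118.5°, lat 42.0417°.
Extended square 0, 3: +0·0.00833333° lon, +3·0.00416667° lat → SW at lon -118.5°, lat 42.0542°.
Cell spans 0.00833333° lon × 0.00416667° lat. NE corner is SW corner plus one full cell.
latitude 42.05833, longitude -118.49167.

42.05833, -118.49167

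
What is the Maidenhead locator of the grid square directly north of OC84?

OC85

Latitude square 4; +1 → 5.
The longitude characters are unchanged.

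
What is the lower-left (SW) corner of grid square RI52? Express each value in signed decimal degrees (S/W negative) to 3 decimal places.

Field R=17, I=8: +17·20° lon, +8·10° lat → SW at lon 160°, lat -10°.
Square 5, 2: +5·2° lon, +2·1° lat → SW at lon 170°, lat -8°.
latitude -8.000, longitude 170.000.

-8.000, 170.000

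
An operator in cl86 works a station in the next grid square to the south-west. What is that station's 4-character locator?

CL75

Longitude square 8; −1 → 7.
Latitude square 6; −1 → 5.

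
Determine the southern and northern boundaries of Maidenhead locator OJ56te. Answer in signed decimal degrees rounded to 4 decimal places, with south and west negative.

6.1667, 6.2083

Field O=14, J=9: +14·20° lon, +9·10° lat → SW at lon 100°, lat 0°.
Square 5, 6: +5·2° lon, +6·1° lat → SW at lon 110°, lat 6°.
Subsquare t=19, e=4: +19·0.0833333° lon, +4·0.0416667° lat → SW at lon 111.583°, lat 6.16667°.
Cell spans 0.0833333° lon × 0.0416667° lat.
south 6.1667, north 6.2083.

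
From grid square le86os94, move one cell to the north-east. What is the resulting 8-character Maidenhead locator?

Longitude extended square 9; +1 → 10, wraps to 0, carry into subsquare.
Longitude subsquare o = 14; +1 → 15 = p.
Latitude extended square 4; +1 → 5.

LE86ps05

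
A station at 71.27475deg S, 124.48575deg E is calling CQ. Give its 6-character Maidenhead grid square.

PB28fr

Add 180° to longitude and 90° to latitude: 304.4857, 18.7253.
Field (20°×10°, letters A–R): 304.4857/20 → 15 → P, 18.7253/10 → 1 → B; chars PB.
Square (2°×1°, digits 0–9): 4.4857/2 → 2, 8.7253/1 → 8; chars 28.
Subsquare (5′×2.5′, letters a–x): 0.4857/0.0833333 → 5 → f, 0.7253/0.0416667 → 17 → r; chars fr.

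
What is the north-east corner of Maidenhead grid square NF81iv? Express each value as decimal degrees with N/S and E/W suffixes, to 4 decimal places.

Field N=13, F=5: +13·20° lon, +5·10° lat → SW at lon 80°, lat -40°.
Square 8, 1: +8·2° lon, +1·1° lat → SW at lon 96°, lat -39°.
Subsquare i=8, v=21: +8·0.0833333° lon, +21·0.0416667° lat → SW at lon 96.6667°, lat -38.125°.
Cell spans 0.0833333° lon × 0.0416667° lat. NE corner is SW corner plus one full cell.
latitude 38.0833° S, longitude 96.7500° E.

38.0833° S, 96.7500° E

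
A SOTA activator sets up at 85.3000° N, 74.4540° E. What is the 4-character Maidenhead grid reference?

Add 180° to longitude and 90° to latitude: 254.45, 175.30.
Field: 254.45/20 → 12 → M, 175.30/10 → 17 → R; chars MR.
Square: 14.45/2 → 7, 5.30/1 → 5; chars 75.

MR75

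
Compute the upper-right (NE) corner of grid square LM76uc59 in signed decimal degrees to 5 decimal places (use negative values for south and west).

Field L=11, M=12: +11·20° lon, +12·10° lat → SW at lon 40°, lat 30°.
Square 7, 6: +7·2° lon, +6·1° lat → SW at lon 54°, lat 36°.
Subsquare u=20, c=2: +20·0.0833333° lon, +2·0.0416667° lat → SW at lon 55.6667°, lat 36.0833°.
Extended square 5, 9: +5·0.00833333° lon, +9·0.00416667° lat → SW at lon 55.7083°, lat 36.1208°.
Cell spans 0.00833333° lon × 0.00416667° lat. NE corner is SW corner plus one full cell.
latitude 36.12500, longitude 55.71667.

36.12500, 55.71667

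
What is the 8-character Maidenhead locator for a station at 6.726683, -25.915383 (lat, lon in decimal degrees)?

Shift to the Maidenhead origin (180°W, 90°S): lon 154.08462, lat 96.72668.
Field: lon ⌊154.08462/20⌋ = 7 → H; lat ⌊96.72668/10⌋ = 9 → J.
Square: lon ⌊14.08462/2⌋ = 7; lat ⌊6.72668/1⌋ = 6.
Subsquare: lon ⌊0.08462/0.0833333⌋ = 1 → b; lat ⌊0.72668/0.0416667⌋ = 17 → r.
Extended square: lon ⌊0.00128/0.00833333⌋ = 0; lat ⌊0.01835/0.00416667⌋ = 4.

HJ76br04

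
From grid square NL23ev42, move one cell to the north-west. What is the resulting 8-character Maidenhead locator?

NL23ev33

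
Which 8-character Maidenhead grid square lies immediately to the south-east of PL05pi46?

Longitude extended square 4; +1 → 5.
Latitude extended square 6; −1 → 5.

PL05pi55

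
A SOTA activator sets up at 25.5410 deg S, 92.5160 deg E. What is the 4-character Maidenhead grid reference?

NG64

Add 180° to longitude and 90° to latitude: 272.52, 64.46.
Field: lon ⌊272.52/20⌋ = 13 → N; lat ⌊64.46/10⌋ = 6 → G.
Square: lon ⌊12.52/2⌋ = 6; lat ⌊4.46/1⌋ = 4.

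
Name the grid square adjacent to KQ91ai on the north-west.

Longitude subsquare a = 0; −1 → -1, wraps to 23 = x, carry into square.
Longitude square 9; −1 → 8.
Latitude subsquare i = 8; +1 → 9 = j.

KQ81xj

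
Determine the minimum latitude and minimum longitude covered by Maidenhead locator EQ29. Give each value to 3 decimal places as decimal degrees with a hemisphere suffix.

Field E=4, Q=16: +4·20° lon, +16·10° lat → SW at lon -100°, lat 70°.
Square 2, 9: +2·2° lon, +9·1° lat → SW at lon -96°, lat 79°.
latitude 79.000° N, longitude 96.000° W.

79.000° N, 96.000° W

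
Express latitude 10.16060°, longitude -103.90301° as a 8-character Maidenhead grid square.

DK80bd18

Add 180° to longitude and 90° to latitude: 76.09699, 100.16060.
Field (20°×10°, letters A–R): lon ⌊76.09699/20⌋ = 3 → D; lat ⌊100.16060/10⌋ = 10 → K.
Square (2°×1°, digits 0–9): lon ⌊16.09699/2⌋ = 8; lat ⌊0.16060/1⌋ = 0.
Subsquare (5′×2.5′, letters a–x): lon ⌊0.09699/0.0833333⌋ = 1 → b; lat ⌊0.16060/0.0416667⌋ = 3 → d.
Extended square (30″×15″, digits 0–9): lon ⌊0.01366/0.00833333⌋ = 1; lat ⌊0.03560/0.00416667⌋ = 8.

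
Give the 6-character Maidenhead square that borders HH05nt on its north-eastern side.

HH05ou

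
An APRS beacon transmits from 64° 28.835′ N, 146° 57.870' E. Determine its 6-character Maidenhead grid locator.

QP34ll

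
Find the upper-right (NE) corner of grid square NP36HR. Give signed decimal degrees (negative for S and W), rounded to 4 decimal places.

66.7500, 86.6667

Field N=13, P=15: +13·20° lon, +15·10° lat → SW at lon 80°, lat 60°.
Square 3, 6: +3·2° lon, +6·1° lat → SW at lon 86°, lat 66°.
Subsquare h=7, r=17: +7·0.0833333° lon, +17·0.0416667° lat → SW at lon 86.5833°, lat 66.7083°.
Cell spans 0.0833333° lon × 0.0416667° lat. NE corner is SW corner plus one full cell.
latitude 66.7500, longitude 86.6667.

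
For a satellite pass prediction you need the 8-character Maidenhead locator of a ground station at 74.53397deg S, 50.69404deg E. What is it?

LB55il31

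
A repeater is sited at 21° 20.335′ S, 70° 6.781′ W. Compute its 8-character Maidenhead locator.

FG48wp68

Shift to the Maidenhead origin (180°W, 90°S): lon 109.88698, lat 68.66108.
Field (20°×10°, letters A–R): 109.88698/20 → 5 → F, 68.66108/10 → 6 → G; chars FG.
Square (2°×1°, digits 0–9): 9.88698/2 → 4, 8.66108/1 → 8; chars 48.
Subsquare (5′×2.5′, letters a–x): 1.88698/0.0833333 → 22 → w, 0.66108/0.0416667 → 15 → p; chars wp.
Extended square (30″×15″, digits 0–9): 0.05365/0.00833333 → 6, 0.03608/0.00416667 → 8; chars 68.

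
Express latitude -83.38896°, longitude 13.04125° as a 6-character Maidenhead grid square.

JA66mo

Shift to the Maidenhead origin (180°W, 90°S): lon 193.0412, lat 6.6110.
Field: lon ⌊193.0412/20⌋ = 9 → J; lat ⌊6.6110/10⌋ = 0 → A.
Square: lon ⌊13.0412/2⌋ = 6; lat ⌊6.6110/1⌋ = 6.
Subsquare: lon ⌊1.0412/0.0833333⌋ = 12 → m; lat ⌊0.6110/0.0416667⌋ = 14 → o.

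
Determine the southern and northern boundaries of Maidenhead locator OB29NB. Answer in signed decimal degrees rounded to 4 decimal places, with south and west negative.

-70.9583, -70.9167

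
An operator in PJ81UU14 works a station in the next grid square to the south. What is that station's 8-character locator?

Latitude extended square 4; −1 → 3.
The longitude characters are unchanged.

PJ81uu13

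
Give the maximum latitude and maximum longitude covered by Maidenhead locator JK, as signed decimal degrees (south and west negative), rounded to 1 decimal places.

20.0, 20.0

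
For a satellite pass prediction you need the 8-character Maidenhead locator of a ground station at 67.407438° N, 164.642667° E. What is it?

Offset from 180°W / 90°S: lon 344.64267°, lat 157.40744°.
Field (20°×10°, letters A–R): 344.64267/20 → 17 → R, 157.40744/10 → 15 → P; chars RP.
Square (2°×1°, digits 0–9): 4.64267/2 → 2, 7.40744/1 → 7; chars 27.
Subsquare (5′×2.5′, letters a–x): 0.64267/0.0833333 → 7 → h, 0.40744/0.0416667 → 9 → j; chars hj.
Extended square (30″×15″, digits 0–9): 0.05933/0.00833333 → 7, 0.03244/0.00416667 → 7; chars 77.

RP27hj77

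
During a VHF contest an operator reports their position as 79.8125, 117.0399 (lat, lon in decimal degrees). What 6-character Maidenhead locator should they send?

OQ89mt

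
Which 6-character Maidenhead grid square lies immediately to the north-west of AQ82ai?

Longitude subsquare a = 0; −1 → -1, wraps to 23 = x, carry into square.
Longitude square 8; −1 → 7.
Latitude subsquare i = 8; +1 → 9 = j.

AQ72xj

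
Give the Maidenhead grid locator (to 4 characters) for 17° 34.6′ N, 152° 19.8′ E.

QK67

Add 180° to longitude and 90° to latitude: 332.33, 107.58.
Field: 332.33/20 → 16 → Q, 107.58/10 → 10 → K; chars QK.
Square: 12.33/2 → 6, 7.58/1 → 7; chars 67.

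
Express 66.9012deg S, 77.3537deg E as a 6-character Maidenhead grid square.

MC83qc

Add 180° to longitude and 90° to latitude: 257.3537, 23.0988.
Field (20°×10°, letters A–R): 257.3537/20 → 12 → M, 23.0988/10 → 2 → C; chars MC.
Square (2°×1°, digits 0–9): 17.3537/2 → 8, 3.0988/1 → 3; chars 83.
Subsquare (5′×2.5′, letters a–x): 1.3537/0.0833333 → 16 → q, 0.0988/0.0416667 → 2 → c; chars qc.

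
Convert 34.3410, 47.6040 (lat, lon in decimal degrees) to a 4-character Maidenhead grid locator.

LM34

Offset from 180°W / 90°S: lon 227.60°, lat 124.34°.
Field: lon ⌊227.60/20⌋ = 11 → L; lat ⌊124.34/10⌋ = 12 → M.
Square: lon ⌊7.60/2⌋ = 3; lat ⌊4.34/1⌋ = 4.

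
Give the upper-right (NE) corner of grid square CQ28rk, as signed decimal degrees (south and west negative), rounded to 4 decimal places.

78.4583, -134.5000

Field C=2, Q=16: +2·20° lon, +16·10° lat → SW at lon -140°, lat 70°.
Square 2, 8: +2·2° lon, +8·1° lat → SW at lon -136°, lat 78°.
Subsquare r=17, k=10: +17·0.0833333° lon, +10·0.0416667° lat → SW at lon -134.583°, lat 78.4167°.
Cell spans 0.0833333° lon × 0.0416667° lat. NE corner is SW corner plus one full cell.
latitude 78.4583, longitude -134.5000.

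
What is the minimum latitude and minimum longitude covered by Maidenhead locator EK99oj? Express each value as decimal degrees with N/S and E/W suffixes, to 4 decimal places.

19.3750° N, 80.8333° W

Field E=4, K=10: +4·20° lon, +10·10° lat → SW at lon -100°, lat 10°.
Square 9, 9: +9·2° lon, +9·1° lat → SW at lon -82°, lat 19°.
Subsquare o=14, j=9: +14·0.0833333° lon, +9·0.0416667° lat → SW at lon -80.8333°, lat 19.375°.
latitude 19.3750° N, longitude 80.8333° W.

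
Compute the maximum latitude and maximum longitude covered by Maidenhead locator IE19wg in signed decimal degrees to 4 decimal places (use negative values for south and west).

-40.7083, -16.0833

Field I=8, E=4: +8·20° lon, +4·10° lat → SW at lon -20°, lat -50°.
Square 1, 9: +1·2° lon, +9·1° lat → SW at lon -18°, lat -41°.
Subsquare w=22, g=6: +22·0.0833333° lon, +6·0.0416667° lat → SW at lon -16.1667°, lat -40.75°.
Cell spans 0.0833333° lon × 0.0416667° lat. NE corner is SW corner plus one full cell.
latitude -40.7083, longitude -16.0833.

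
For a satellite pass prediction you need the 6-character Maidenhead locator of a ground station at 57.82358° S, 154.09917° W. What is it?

BD22we

Shift to the Maidenhead origin (180°W, 90°S): lon 25.9008, lat 32.1764.
Field (20°×10°, letters A–R): lon ⌊25.9008/20⌋ = 1 → B; lat ⌊32.1764/10⌋ = 3 → D.
Square (2°×1°, digits 0–9): lon ⌊5.9008/2⌋ = 2; lat ⌊2.1764/1⌋ = 2.
Subsquare (5′×2.5′, letters a–x): lon ⌊1.9008/0.0833333⌋ = 22 → w; lat ⌊0.1764/0.0416667⌋ = 4 → e.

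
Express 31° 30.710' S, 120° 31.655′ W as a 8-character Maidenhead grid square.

CF98rl67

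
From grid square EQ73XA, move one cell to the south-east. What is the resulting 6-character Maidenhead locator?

EQ82ax

Longitude subsquare x = 23; +1 → 24, wraps to 0 = a, carry into square.
Longitude square 7; +1 → 8.
Latitude subsquare a = 0; −1 → -1, wraps to 23 = x, carry into square.
Latitude square 3; −1 → 2.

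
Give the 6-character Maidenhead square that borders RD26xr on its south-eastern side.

RD36aq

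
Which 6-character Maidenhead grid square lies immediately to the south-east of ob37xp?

OB47ao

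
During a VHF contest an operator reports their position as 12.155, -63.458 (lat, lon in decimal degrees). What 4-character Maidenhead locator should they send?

FK82

Shift to the Maidenhead origin (180°W, 90°S): lon 116.54, lat 102.16.
Field (20°×10°, letters A–R): lon ⌊116.54/20⌋ = 5 → F; lat ⌊102.16/10⌋ = 10 → K.
Square (2°×1°, digits 0–9): lon ⌊16.54/2⌋ = 8; lat ⌊2.16/1⌋ = 2.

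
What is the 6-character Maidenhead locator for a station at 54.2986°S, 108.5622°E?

OD45gq

Add 180° to longitude and 90° to latitude: 288.5622, 35.7014.
Field: lon ⌊288.5622/20⌋ = 14 → O; lat ⌊35.7014/10⌋ = 3 → D.
Square: lon ⌊8.5622/2⌋ = 4; lat ⌊5.7014/1⌋ = 5.
Subsquare: lon ⌊0.5622/0.0833333⌋ = 6 → g; lat ⌊0.7014/0.0416667⌋ = 16 → q.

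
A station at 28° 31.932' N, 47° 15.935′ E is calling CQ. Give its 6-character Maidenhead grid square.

Offset from 180°W / 90°S: lon 227.2656°, lat 118.5322°.
Field: lon ⌊227.2656/20⌋ = 11 → L; lat ⌊118.5322/10⌋ = 11 → L.
Square: lon ⌊7.2656/2⌋ = 3; lat ⌊8.5322/1⌋ = 8.
Subsquare: lon ⌊1.2656/0.0833333⌋ = 15 → p; lat ⌊0.5322/0.0416667⌋ = 12 → m.

LL38pm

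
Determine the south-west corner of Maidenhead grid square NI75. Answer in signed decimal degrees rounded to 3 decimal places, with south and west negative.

-5.000, 94.000

Field N=13, I=8: +13·20° lon, +8·10° lat → SW at lon 80°, lat -10°.
Square 7, 5: +7·2° lon, +5·1° lat → SW at lon 94°, lat -5°.
latitude -5.000, longitude 94.000.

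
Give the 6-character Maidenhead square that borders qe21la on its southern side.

QE20lx

Latitude subsquare a = 0; −1 → -1, wraps to 23 = x, carry into square.
Latitude square 1; −1 → 0.
The longitude characters are unchanged.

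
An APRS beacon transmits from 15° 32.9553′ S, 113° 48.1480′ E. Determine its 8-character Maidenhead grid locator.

OH64vk68

Add 180° to longitude and 90° to latitude: 293.80247, 74.45074.
Field: lon ⌊293.80247/20⌋ = 14 → O; lat ⌊74.45074/10⌋ = 7 → H.
Square: lon ⌊13.80247/2⌋ = 6; lat ⌊4.45074/1⌋ = 4.
Subsquare: lon ⌊1.80247/0.0833333⌋ = 21 → v; lat ⌊0.45074/0.0416667⌋ = 10 → k.
Extended square: lon ⌊0.05247/0.00833333⌋ = 6; lat ⌊0.03408/0.00416667⌋ = 8.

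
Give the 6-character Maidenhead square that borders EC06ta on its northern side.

Latitude subsquare a = 0; +1 → 1 = b.
The longitude characters are unchanged.

EC06tb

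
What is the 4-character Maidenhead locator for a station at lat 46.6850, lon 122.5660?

PN16

Shift to the Maidenhead origin (180°W, 90°S): lon 302.57, lat 136.69.
Field: 302.57/20 → 15 → P, 136.69/10 → 13 → N; chars PN.
Square: 2.57/2 → 1, 6.69/1 → 6; chars 16.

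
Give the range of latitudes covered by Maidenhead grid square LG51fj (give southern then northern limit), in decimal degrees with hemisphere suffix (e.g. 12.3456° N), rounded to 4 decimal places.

28.6250° S, 28.5833° S

Field L=11, G=6: +11·20° lon, +6·10° lat → SW at lon 40°, lat -30°.
Square 5, 1: +5·2° lon, +1·1° lat → SW at lon 50°, lat -29°.
Subsquare f=5, j=9: +5·0.0833333° lon, +9·0.0416667° lat → SW at lon 50.4167°, lat -28.625°.
Cell spans 0.0833333° lon × 0.0416667° lat.
south 28.6250° S, north 28.5833° S.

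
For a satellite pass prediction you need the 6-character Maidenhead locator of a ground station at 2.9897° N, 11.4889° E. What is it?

JJ52rx

Shift to the Maidenhead origin (180°W, 90°S): lon 191.4889, lat 92.9897.
Field: lon ⌊191.4889/20⌋ = 9 → J; lat ⌊92.9897/10⌋ = 9 → J.
Square: lon ⌊11.4889/2⌋ = 5; lat ⌊2.9897/1⌋ = 2.
Subsquare: lon ⌊1.4889/0.0833333⌋ = 17 → r; lat ⌊0.9897/0.0416667⌋ = 23 → x.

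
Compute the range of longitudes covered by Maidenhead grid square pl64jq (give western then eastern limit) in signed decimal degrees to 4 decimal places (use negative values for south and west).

Field P=15, L=11: +15·20° lon, +11·10° lat → SW at lon 120°, lat 20°.
Square 6, 4: +6·2° lon, +4·1° lat → SW at lon 132°, lat 24°.
Subsquare j=9, q=16: +9·0.0833333° lon, +16·0.0416667° lat → SW at lon 132.75°, lat 24.6667°.
Cell spans 0.0833333° lon × 0.0416667° lat.
west 132.7500, east 132.8333.

132.7500, 132.8333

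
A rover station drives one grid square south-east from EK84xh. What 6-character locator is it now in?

Longitude subsquare x = 23; +1 → 24, wraps to 0 = a, carry into square.
Longitude square 8; +1 → 9.
Latitude subsquare h = 7; −1 → 6 = g.

EK94ag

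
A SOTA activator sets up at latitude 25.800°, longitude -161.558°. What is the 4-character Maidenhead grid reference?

AL95

Add 180° to longitude and 90° to latitude: 18.44, 115.80.
Field: 18.44/20 → 0 → A, 115.80/10 → 11 → L; chars AL.
Square: 18.44/2 → 9, 5.80/1 → 5; chars 95.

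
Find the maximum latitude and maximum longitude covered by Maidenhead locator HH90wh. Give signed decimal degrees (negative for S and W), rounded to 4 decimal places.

Field H=7, H=7: +7·20° lon, +7·10° lat → SW at lon -40°, lat -20°.
Square 9, 0: +9·2° lon, +0·1° lat → SW at lon -22°, lat -20°.
Subsquare w=22, h=7: +22·0.0833333° lon, +7·0.0416667° lat → SW at lon -20.1667°, lat -19.7083°.
Cell spans 0.0833333° lon × 0.0416667° lat. NE corner is SW corner plus one full cell.
latitude -19.6667, longitude -20.0833.

-19.6667, -20.0833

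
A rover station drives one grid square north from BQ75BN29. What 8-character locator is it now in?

BQ75bo20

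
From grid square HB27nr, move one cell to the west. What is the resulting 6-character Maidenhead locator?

Longitude subsquare n = 13; −1 → 12 = m.
The latitude characters are unchanged.

HB27mr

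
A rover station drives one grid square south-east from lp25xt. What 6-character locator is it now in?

Longitude subsquare x = 23; +1 → 24, wraps to 0 = a, carry into square.
Longitude square 2; +1 → 3.
Latitude subsquare t = 19; −1 → 18 = s.

LP35as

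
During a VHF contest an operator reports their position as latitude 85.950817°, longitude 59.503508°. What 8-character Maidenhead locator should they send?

Add 180° to longitude and 90° to latitude: 239.50351, 175.95082.
Field (20°×10°, letters A–R): 239.50351/20 → 11 → L, 175.95082/10 → 17 → R; chars LR.
Square (2°×1°, digits 0–9): 19.50351/2 → 9, 5.95082/1 → 5; chars 95.
Subsquare (5′×2.5′, letters a–x): 1.50351/0.0833333 → 18 → s, 0.95082/0.0416667 → 22 → w; chars sw.
Extended square (30″×15″, digits 0–9): 0.00351/0.00833333 → 0, 0.03415/0.00416667 → 8; chars 08.

LR95sw08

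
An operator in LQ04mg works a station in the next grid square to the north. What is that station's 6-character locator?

LQ04mh

Latitude subsquare g = 6; +1 → 7 = h.
The longitude characters are unchanged.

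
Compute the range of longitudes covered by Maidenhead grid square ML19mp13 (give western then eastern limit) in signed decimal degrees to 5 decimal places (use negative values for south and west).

63.00833, 63.01667

Field M=12, L=11: +12·20° lon, +11·10° lat → SW at lon 60°, lat 20°.
Square 1, 9: +1·2° lon, +9·1° lat → SW at lon 62°, lat 29°.
Subsquare m=12, p=15: +12·0.0833333° lon, +15·0.0416667° lat → SW at lon 63°, lat 29.625°.
Extended square 1, 3: +1·0.00833333° lon, +3·0.00416667° lat → SW at lon 63.0083°, lat 29.6375°.
Cell spans 0.00833333° lon × 0.00416667° lat.
west 63.00833, east 63.01667.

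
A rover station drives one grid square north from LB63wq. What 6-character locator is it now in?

Latitude subsquare q = 16; +1 → 17 = r.
The longitude characters are unchanged.

LB63wr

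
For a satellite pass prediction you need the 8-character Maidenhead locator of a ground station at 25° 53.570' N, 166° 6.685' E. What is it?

RL35bv34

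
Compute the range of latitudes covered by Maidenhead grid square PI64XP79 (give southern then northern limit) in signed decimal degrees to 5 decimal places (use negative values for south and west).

-5.33750, -5.33333

Field P=15, I=8: +15·20° lon, +8·10° lat → SW at lon 120°, lat -10°.
Square 6, 4: +6·2° lon, +4·1° lat → SW at lon 132°, lat -6°.
Subsquare x=23, p=15: +23·0.0833333° lon, +15·0.0416667° lat → SW at lon 133.917°, lat -5.375°.
Extended square 7, 9: +7·0.00833333° lon, +9·0.00416667° lat → SW at lon 133.975°, lat -5.3375°.
Cell spans 0.00833333° lon × 0.00416667° lat.
south -5.33750, north -5.33333.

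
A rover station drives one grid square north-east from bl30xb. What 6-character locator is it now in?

BL40ac

Longitude subsquare x = 23; +1 → 24, wraps to 0 = a, carry into square.
Longitude square 3; +1 → 4.
Latitude subsquare b = 1; +1 → 2 = c.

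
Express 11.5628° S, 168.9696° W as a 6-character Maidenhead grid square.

Add 180° to longitude and 90° to latitude: 11.0304, 78.4372.
Field: lon ⌊11.0304/20⌋ = 0 → A; lat ⌊78.4372/10⌋ = 7 → H.
Square: lon ⌊11.0304/2⌋ = 5; lat ⌊8.4372/1⌋ = 8.
Subsquare: lon ⌊1.0304/0.0833333⌋ = 12 → m; lat ⌊0.4372/0.0416667⌋ = 10 → k.

AH58mk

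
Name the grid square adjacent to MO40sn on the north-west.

Longitude subsquare s = 18; −1 → 17 = r.
Latitude subsquare n = 13; +1 → 14 = o.

MO40ro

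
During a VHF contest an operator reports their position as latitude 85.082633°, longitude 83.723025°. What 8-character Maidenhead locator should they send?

NR15ub69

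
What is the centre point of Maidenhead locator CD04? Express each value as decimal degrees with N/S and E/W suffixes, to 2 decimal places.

55.50° S, 139.00° W

Field C=2, D=3: +2·20° lon, +3·10° lat → SW at lon -140°, lat -60°.
Square 0, 4: +0·2° lon, +4·1° lat → SW at lon -140°, lat -56°.
Cell spans 2° lon × 1° lat. Centre is SW corner plus half of each.
latitude 55.50° S, longitude 139.00° W.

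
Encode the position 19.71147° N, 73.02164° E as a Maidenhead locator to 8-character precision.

Add 180° to longitude and 90° to latitude: 253.02164, 109.71147.
Field: lon ⌊253.02164/20⌋ = 12 → M; lat ⌊109.71147/10⌋ = 10 → K.
Square: lon ⌊13.02164/2⌋ = 6; lat ⌊9.71147/1⌋ = 9.
Subsquare: lon ⌊1.02164/0.0833333⌋ = 12 → m; lat ⌊0.71147/0.0416667⌋ = 17 → r.
Extended square: lon ⌊0.02164/0.00833333⌋ = 2; lat ⌊0.00314/0.00416667⌋ = 0.

MK69mr20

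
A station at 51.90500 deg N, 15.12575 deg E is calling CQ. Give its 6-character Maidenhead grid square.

JO71nv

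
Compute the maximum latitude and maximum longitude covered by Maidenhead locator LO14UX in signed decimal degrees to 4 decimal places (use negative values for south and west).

55.0000, 43.7500

Field L=11, O=14: +11·20° lon, +14·10° lat → SW at lon 40°, lat 50°.
Square 1, 4: +1·2° lon, +4·1° lat → SW at lon 42°, lat 54°.
Subsquare u=20, x=23: +20·0.0833333° lon, +23·0.0416667° lat → SW at lon 43.6667°, lat 54.9583°.
Cell spans 0.0833333° lon × 0.0416667° lat. NE corner is SW corner plus one full cell.
latitude 55.0000, longitude 43.7500.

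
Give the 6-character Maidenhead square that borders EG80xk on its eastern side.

Longitude subsquare x = 23; +1 → 24, wraps to 0 = a, carry into square.
Longitude square 8; +1 → 9.
The latitude characters are unchanged.

EG90ak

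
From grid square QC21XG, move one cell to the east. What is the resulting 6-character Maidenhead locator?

QC31ag

Longitude subsquare x = 23; +1 → 24, wraps to 0 = a, carry into square.
Longitude square 2; +1 → 3.
The latitude characters are unchanged.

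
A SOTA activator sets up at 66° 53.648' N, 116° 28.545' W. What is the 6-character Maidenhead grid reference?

DP16sv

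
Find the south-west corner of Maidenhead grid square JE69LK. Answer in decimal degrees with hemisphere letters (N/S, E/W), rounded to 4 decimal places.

40.5833° S, 12.9167° E

Field J=9, E=4: +9·20° lon, +4·10° lat → SW at lon 0°, lat -50°.
Square 6, 9: +6·2° lon, +9·1° lat → SW at lon 12°, lat -41°.
Subsquare l=11, k=10: +11·0.0833333° lon, +10·0.0416667° lat → SW at lon 12.9167°, lat -40.5833°.
latitude 40.5833° S, longitude 12.9167° E.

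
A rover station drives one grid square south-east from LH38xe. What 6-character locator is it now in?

Longitude subsquare x = 23; +1 → 24, wraps to 0 = a, carry into square.
Longitude square 3; +1 → 4.
Latitude subsquare e = 4; −1 → 3 = d.

LH48ad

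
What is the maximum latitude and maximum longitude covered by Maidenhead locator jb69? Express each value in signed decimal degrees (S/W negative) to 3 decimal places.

-70.000, 14.000

Field J=9, B=1: +9·20° lon, +1·10° lat → SW at lon 0°, lat -80°.
Square 6, 9: +6·2° lon, +9·1° lat → SW at lon 12°, lat -71°.
Cell spans 2° lon × 1° lat. NE corner is SW corner plus one full cell.
latitude -70.000, longitude 14.000.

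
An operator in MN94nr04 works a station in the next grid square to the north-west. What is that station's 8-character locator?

MN94mr95

Longitude extended square 0; −1 → -1, wraps to 9, carry into subsquare.
Longitude subsquare n = 13; −1 → 12 = m.
Latitude extended square 4; +1 → 5.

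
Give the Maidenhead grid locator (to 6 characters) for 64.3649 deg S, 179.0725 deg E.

RC95mp

Offset from 180°W / 90°S: lon 359.0725°, lat 25.6351°.
Field: 359.0725/20 → 17 → R, 25.6351/10 → 2 → C; chars RC.
Square: 19.0725/2 → 9, 5.6351/1 → 5; chars 95.
Subsquare: 1.0725/0.0833333 → 12 → m, 0.6351/0.0416667 → 15 → p; chars mp.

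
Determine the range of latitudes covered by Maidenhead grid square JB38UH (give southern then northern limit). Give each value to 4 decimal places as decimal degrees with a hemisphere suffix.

71.7083° S, 71.6667° S

Field J=9, B=1: +9·20° lon, +1·10° lat → SW at lon 0°, lat -80°.
Square 3, 8: +3·2° lon, +8·1° lat → SW at lon 6°, lat -72°.
Subsquare u=20, h=7: +20·0.0833333° lon, +7·0.0416667° lat → SW at lon 7.66667°, lat -71.7083°.
Cell spans 0.0833333° lon × 0.0416667° lat.
south 71.7083° S, north 71.6667° S.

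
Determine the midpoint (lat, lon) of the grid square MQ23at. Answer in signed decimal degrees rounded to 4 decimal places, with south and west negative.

Field M=12, Q=16: +12·20° lon, +16·10° lat → SW at lon 60°, lat 70°.
Square 2, 3: +2·2° lon, +3·1° lat → SW at lon 64°, lat 73°.
Subsquare a=0, t=19: +0·0.0833333° lon, +19·0.0416667° lat → SW at lon 64°, lat 73.7917°.
Cell spans 0.0833333° lon × 0.0416667° lat. Centre is SW corner plus half of each.
latitude 73.8125, longitude 64.0417.

73.8125, 64.0417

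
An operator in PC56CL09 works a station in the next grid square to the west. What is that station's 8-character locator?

PC56bl99

Longitude extended square 0; −1 → -1, wraps to 9, carry into subsquare.
Longitude subsquare c = 2; −1 → 1 = b.
The latitude characters are unchanged.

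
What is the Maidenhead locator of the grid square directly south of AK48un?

AK48um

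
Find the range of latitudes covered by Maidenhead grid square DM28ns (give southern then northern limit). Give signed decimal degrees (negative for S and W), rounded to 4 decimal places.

38.7500, 38.7917

Field D=3, M=12: +3·20° lon, +12·10° lat → SW at lon -120°, lat 30°.
Square 2, 8: +2·2° lon, +8·1° lat → SW at lon -116°, lat 38°.
Subsquare n=13, s=18: +13·0.0833333° lon, +18·0.0416667° lat → SW at lon -114.917°, lat 38.75°.
Cell spans 0.0833333° lon × 0.0416667° lat.
south 38.7500, north 38.7917.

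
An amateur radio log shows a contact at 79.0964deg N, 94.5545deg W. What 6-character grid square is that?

Shift to the Maidenhead origin (180°W, 90°S): lon 85.4455, lat 169.0964.
Field (20°×10°, letters A–R): 85.4455/20 → 4 → E, 169.0964/10 → 16 → Q; chars EQ.
Square (2°×1°, digits 0–9): 5.4455/2 → 2, 9.0964/1 → 9; chars 29.
Subsquare (5′×2.5′, letters a–x): 1.4455/0.0833333 → 17 → r, 0.0964/0.0416667 → 2 → c; chars rc.

EQ29rc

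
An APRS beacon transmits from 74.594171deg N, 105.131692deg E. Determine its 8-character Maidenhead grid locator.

OQ24no52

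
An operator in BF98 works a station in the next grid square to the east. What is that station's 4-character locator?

CF08

Longitude square 9; +1 → 10, wraps to 0, carry into field.
Longitude field B = 1; +1 → 2 = C.
The latitude characters are unchanged.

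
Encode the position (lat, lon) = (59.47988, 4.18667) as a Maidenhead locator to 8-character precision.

Offset from 180°W / 90°S: lon 184.18667°, lat 149.47988°.
Field: 184.18667/20 → 9 → J, 149.47988/10 → 14 → O; chars JO.
Square: 4.18667/2 → 2, 9.47988/1 → 9; chars 29.
Subsquare: 0.18667/0.0833333 → 2 → c, 0.47988/0.0416667 → 11 → l; chars cl.
Extended square: 0.02000/0.00833333 → 2, 0.02155/0.00416667 → 5; chars 25.

JO29cl25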